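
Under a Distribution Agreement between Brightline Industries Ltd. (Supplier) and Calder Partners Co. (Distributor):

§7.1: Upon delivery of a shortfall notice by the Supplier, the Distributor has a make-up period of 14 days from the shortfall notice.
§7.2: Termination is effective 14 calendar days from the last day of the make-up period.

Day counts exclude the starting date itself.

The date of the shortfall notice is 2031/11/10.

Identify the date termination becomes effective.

The last day of the make-up period: 14 calendar days after 2031/11/10 is 2031/11/24.
Adding 14 calendar days to 2031/11/24 gives 2031/12/08, which is the date termination becomes effective.

2031/12/08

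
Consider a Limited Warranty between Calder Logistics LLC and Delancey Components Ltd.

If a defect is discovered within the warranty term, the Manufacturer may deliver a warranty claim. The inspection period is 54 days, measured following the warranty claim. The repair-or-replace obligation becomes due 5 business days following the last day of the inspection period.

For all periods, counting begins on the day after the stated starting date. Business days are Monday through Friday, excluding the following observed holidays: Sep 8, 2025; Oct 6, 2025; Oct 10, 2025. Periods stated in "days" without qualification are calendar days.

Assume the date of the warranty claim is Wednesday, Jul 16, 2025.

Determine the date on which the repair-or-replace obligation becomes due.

Adding 54 calendar days to Jul 16, 2025 gives Sep 8, 2025, which is the last day of the inspection period.
The date on which the repair-or-replace obligation becomes due: counting 5 business days from Monday, Sep 8, 2025 (Sep 9, Sep 10, Sep 11, Sep 12, Sep 15, skipping weekends) reaches Monday, Sep 15, 2025.

Sep 15, 2025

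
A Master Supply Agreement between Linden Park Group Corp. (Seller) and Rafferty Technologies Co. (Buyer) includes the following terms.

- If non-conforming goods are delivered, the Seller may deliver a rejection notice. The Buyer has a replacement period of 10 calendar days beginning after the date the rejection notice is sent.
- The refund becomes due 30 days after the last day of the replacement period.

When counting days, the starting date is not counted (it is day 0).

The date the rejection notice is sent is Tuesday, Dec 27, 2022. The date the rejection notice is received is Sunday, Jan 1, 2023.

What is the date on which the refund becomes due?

The last day of the replacement period: Dec 27, 2022 + 10 days = Jan 6, 2023.
The date on which the refund becomes due: 30 calendar days after Jan 6, 2023 is Feb 5, 2023.

Feb 5, 2023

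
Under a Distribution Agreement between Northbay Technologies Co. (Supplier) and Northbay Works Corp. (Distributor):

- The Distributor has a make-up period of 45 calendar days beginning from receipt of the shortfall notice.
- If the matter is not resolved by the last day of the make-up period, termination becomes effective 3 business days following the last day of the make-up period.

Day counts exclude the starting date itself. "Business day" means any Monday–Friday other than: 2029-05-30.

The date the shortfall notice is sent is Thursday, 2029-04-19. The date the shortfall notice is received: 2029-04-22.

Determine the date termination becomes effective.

The last day of the make-up period: 45 calendar days after 2029-04-22 is 2029-06-06.
The date termination becomes effective: counting 3 business days from Wednesday, 2029-06-06 (Jun 7, Jun 8, Jun 11, skipping weekends) reaches Monday, 2029-06-11.

2029-06-11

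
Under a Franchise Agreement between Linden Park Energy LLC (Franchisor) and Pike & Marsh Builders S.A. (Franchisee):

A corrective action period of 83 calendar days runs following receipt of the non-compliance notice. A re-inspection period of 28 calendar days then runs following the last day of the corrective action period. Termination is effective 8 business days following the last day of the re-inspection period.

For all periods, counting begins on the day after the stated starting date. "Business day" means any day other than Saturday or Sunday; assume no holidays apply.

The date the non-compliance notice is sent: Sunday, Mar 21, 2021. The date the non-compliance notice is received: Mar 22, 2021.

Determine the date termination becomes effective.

Adding 83 calendar days to Mar 22, 2021 gives Jun 13, 2021, which is the last day of the corrective action period.
The last day of the re-inspection period: Jun 13, 2021 + 28 days = Jul 11, 2021.
The date termination becomes effective: 8 business days after Sunday, Jul 11, 2021, skipping weekends — Jul 12, Jul 13, Jul 14, Jul 15, Jul 16, Jul 19, Jul 20, Jul 21 — lands on Wednesday, Jul 21, 2021.

Jul 21, 2021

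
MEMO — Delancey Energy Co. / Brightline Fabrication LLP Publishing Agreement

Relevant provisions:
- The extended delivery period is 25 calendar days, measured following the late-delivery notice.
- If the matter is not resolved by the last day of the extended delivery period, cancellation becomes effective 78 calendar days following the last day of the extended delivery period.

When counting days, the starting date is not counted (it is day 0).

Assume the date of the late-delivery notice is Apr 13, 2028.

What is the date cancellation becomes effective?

The last day of the extended delivery period: 25 calendar days after Apr 13, 2028 is May 8, 2028.
Adding 78 calendar days to May 8, 2028 gives Jul 25, 2028, which is the date cancellation becomes effective.

Jul 25, 2028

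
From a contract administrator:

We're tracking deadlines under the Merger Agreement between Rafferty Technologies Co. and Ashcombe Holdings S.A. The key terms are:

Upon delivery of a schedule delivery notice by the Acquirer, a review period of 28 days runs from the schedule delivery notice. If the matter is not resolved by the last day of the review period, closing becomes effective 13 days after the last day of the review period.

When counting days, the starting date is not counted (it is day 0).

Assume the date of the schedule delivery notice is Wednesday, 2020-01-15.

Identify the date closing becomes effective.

The last day of the review period: 28 calendar days after 2020-01-15 is 2020-02-12.
The date closing becomes effective: 13 calendar days after 2020-02-12 is 2020-02-25.

2020-02-25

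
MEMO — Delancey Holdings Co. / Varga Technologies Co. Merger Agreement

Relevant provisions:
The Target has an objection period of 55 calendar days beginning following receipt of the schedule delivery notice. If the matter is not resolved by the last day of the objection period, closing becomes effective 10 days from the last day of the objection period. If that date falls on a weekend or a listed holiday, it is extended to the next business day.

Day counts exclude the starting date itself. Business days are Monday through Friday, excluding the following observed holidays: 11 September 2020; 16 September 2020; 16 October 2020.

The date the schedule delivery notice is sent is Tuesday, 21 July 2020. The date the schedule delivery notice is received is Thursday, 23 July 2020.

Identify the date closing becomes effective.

The last day of the objection period: 55 calendar days after 23 July 2020 is 16 September 2020.
The date closing becomes effective: 10 calendar days after 16 September 2020 is 26 September 2020. That falls on a Saturday, so it rolls to the next business day, Monday, 28 September 2020.

28 September 2020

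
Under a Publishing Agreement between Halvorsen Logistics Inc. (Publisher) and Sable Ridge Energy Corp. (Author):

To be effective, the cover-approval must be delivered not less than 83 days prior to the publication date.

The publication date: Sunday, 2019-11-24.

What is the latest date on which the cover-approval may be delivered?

Counting back 83 calendar days from 2019-11-24 gives 2019-09-02.

2019-09-02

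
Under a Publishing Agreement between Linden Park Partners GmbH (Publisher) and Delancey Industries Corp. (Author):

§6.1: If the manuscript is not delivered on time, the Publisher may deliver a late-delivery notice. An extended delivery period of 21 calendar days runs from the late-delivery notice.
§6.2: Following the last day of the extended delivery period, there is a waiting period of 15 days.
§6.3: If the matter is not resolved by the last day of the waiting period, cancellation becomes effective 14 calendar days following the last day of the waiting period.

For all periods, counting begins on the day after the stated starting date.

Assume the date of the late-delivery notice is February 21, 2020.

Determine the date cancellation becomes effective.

April 11, 2020

The last day of the extended delivery period: February 21, 2020 + 21 days = March 13, 2020.
The last day of the waiting period: 15 calendar days after March 13, 2020 is March 28, 2020.
The date cancellation becomes effective: 14 calendar days after March 28, 2020 is April 11, 2020.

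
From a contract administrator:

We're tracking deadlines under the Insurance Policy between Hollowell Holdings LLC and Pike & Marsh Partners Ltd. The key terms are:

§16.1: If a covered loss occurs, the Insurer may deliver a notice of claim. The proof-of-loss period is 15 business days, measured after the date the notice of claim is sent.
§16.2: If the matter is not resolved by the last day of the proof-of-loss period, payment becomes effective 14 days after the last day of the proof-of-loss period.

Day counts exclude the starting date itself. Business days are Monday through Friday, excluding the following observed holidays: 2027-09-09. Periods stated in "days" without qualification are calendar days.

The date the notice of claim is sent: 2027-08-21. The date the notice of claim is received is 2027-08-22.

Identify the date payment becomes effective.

From Saturday, 2027-08-21, 15 business days (Aug 23, Aug 24, Aug 25, Aug 26, …, Sep 8, Sep 10, Sep 13, skipping weekends and the listed holiday on Sep 9) brings us to Monday, 2027-09-13, which is the last day of the proof-of-loss period.
Adding 14 calendar days to 2027-09-13 gives 2027-09-27, which is the date payment becomes effective.

2027-09-27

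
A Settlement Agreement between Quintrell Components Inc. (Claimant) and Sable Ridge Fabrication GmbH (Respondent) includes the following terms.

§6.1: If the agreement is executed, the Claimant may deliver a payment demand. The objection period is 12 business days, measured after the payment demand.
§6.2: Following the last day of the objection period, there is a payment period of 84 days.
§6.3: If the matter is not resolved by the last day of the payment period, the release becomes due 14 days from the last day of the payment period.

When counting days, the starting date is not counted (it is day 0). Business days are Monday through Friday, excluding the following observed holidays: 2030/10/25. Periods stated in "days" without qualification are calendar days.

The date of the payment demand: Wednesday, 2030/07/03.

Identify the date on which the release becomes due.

From Wednesday, 2030/07/03, 12 business days (Jul 4, Jul 5, Jul 8, Jul 9, …, Jul 17, Jul 18, Jul 19, skipping weekends) brings us to Friday, 2030/07/19, which is the last day of the objection period.
The last day of the payment period: 2030/07/19 + 84 days = 2030/10/11.
The date on which the release becomes due: 14 calendar days after 2030/10/11 is 2030/10/25.

2030/10/25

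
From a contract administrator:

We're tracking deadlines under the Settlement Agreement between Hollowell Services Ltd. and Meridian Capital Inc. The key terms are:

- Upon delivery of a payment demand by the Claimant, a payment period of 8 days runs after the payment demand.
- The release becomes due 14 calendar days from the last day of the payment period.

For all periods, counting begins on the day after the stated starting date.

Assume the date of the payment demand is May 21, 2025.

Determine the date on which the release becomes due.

June 12, 2025

The last day of the payment period: May 21, 2025 + 8 days = May 29, 2025.
The date on which the release becomes due: 14 calendar days after May 29, 2025 is June 12, 2025.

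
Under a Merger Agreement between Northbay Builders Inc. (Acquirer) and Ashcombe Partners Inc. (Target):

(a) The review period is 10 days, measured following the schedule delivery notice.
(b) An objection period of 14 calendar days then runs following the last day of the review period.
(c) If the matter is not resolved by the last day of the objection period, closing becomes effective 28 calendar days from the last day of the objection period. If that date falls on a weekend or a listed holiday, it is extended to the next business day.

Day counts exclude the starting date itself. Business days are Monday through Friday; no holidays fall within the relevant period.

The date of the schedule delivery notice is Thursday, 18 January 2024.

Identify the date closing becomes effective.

The last day of the review period: 18 January 2024 + 10 days = 28 January 2024.
Adding 14 calendar days to 28 January 2024 gives 11 February 2024, which is the last day of the objection period.
The date closing becomes effective: 11 February 2024 + 28 days = 10 March 2024. That falls on a Sunday, so it rolls to the next business day, Monday, 11 March 2024.

11 March 2024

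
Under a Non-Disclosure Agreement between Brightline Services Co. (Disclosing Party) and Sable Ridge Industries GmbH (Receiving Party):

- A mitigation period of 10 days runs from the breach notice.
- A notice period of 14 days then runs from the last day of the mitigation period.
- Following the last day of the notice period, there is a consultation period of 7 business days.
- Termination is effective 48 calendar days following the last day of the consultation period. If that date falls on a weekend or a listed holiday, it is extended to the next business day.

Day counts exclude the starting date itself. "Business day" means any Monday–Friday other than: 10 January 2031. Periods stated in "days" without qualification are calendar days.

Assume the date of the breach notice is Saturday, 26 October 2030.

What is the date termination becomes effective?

The last day of the mitigation period: 26 October 2030 + 10 days = 5 November 2030.
Adding 14 calendar days to 5 November 2030 gives 19 November 2030, which is the last day of the notice period.
The last day of the consultation period: counting 7 business days from Tuesday, 19 November 2030 (Nov 20, Nov 21, Nov 22, Nov 25, Nov 26, Nov 27, Nov 28, skipping weekends) reaches Thursday, 28 November 2030.
The date termination becomes effective: 28 November 2030 + 48 days = 15 January 2031. 15 January 2031 is a Wednesday and is not a listed holiday, so no roll-forward applies.

15 January 2031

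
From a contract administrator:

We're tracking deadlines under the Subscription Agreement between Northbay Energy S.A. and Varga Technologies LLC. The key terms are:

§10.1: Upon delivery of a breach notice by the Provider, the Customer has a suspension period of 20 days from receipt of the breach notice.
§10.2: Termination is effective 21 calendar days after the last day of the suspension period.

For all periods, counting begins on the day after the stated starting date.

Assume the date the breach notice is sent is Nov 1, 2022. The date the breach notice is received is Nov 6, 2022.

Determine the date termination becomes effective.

Dec 17, 2022

The last day of the suspension period: 20 calendar days after Nov 6, 2022 is Nov 26, 2022.
Adding 21 calendar days to Nov 26, 2022 gives Dec 17, 2022, which is the date termination becomes effective.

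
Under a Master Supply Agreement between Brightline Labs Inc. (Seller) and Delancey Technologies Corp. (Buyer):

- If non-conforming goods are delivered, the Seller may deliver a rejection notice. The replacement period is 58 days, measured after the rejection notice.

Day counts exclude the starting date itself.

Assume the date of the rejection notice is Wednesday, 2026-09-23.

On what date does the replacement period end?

2026-11-20

The last day of the replacement period: 2026-09-23 + 58 days = 2026-11-20.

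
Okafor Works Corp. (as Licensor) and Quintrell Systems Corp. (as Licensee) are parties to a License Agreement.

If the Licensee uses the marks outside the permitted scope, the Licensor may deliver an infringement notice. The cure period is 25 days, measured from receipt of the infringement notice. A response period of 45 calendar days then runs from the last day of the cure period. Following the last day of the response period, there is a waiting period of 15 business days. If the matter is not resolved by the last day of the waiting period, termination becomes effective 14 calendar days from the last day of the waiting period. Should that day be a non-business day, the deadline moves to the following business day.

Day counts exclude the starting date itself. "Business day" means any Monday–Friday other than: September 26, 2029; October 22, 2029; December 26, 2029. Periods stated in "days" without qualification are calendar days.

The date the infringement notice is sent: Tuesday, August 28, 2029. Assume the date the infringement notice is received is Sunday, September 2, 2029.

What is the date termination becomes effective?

The last day of the cure period: September 2, 2029 + 25 days = September 27, 2029.
Adding 45 calendar days to September 27, 2029 gives November 11, 2029, which is the last day of the response period.
The last day of the waiting period: 15 business days after Sunday, November 11, 2029, skipping weekends — Nov 12, Nov 13, Nov 14, Nov 15, …, Nov 28, Nov 29, Nov 30 — lands on Friday, November 30, 2029.
The date termination becomes effective: 14 calendar days after November 30, 2029 is December 14, 2029. December 14, 2029 is a Friday and is not a listed holiday, so no roll-forward applies.

December 14, 2029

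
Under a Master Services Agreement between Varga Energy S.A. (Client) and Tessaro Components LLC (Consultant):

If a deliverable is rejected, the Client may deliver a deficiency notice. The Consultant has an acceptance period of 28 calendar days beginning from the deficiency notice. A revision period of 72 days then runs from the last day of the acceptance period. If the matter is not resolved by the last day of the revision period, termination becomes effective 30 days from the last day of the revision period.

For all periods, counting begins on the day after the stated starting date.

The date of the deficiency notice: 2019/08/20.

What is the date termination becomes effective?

2019/12/28

Adding 28 calendar days to 2019/08/20 gives 2019/09/17, which is the last day of the acceptance period.
The last day of the revision period: 2019/09/17 + 72 days = 2019/11/28.
Adding 30 calendar days to 2019/11/28 gives 2019/12/28, which is the date termination becomes effective.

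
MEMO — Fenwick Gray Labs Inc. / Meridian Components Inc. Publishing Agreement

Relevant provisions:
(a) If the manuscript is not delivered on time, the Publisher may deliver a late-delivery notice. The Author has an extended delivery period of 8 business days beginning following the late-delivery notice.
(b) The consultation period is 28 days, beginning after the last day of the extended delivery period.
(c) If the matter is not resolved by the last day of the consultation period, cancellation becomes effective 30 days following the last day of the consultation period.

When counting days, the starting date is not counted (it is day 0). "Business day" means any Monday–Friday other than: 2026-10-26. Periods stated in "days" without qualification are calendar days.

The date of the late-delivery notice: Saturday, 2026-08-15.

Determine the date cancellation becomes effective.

The last day of the extended delivery period: 8 business days after Saturday, 2026-08-15, skipping weekends — Aug 17, Aug 18, Aug 19, Aug 20, Aug 21, Aug 24, Aug 25, Aug 26 — lands on Wednesday, 2026-08-26.
The last day of the consultation period: 28 calendar days after 2026-08-26 is 2026-09-23.
The date cancellation becomes effective: 30 calendar days after 2026-09-23 is 2026-10-23.

2026-10-23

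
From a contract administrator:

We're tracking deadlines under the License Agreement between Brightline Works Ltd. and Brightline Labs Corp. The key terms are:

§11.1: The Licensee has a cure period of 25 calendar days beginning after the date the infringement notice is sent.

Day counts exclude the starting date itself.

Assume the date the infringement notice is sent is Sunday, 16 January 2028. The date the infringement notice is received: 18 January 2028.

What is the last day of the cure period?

The last day of the cure period: 16 January 2028 + 25 days = 10 February 2028.

10 February 2028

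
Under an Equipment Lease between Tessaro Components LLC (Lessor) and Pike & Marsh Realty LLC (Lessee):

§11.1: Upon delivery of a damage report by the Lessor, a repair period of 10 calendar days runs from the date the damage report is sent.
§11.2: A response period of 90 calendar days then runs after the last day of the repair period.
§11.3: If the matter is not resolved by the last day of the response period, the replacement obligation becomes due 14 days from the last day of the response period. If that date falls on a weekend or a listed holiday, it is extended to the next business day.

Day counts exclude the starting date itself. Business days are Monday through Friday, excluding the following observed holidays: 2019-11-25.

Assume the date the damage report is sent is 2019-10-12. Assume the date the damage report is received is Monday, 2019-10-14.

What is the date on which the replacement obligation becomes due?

Adding 10 calendar days to 2019-10-12 gives 2019-10-22, which is the last day of the repair period.
Adding 90 calendar days to 2019-10-22 gives 2020-01-20, which is the last day of the response period.
The date on which the replacement obligation becomes due: 2020-01-20 + 14 days = 2020-02-03. 2020-02-03 is a Monday and is not a listed holiday, so no roll-forward applies.

2020-02-03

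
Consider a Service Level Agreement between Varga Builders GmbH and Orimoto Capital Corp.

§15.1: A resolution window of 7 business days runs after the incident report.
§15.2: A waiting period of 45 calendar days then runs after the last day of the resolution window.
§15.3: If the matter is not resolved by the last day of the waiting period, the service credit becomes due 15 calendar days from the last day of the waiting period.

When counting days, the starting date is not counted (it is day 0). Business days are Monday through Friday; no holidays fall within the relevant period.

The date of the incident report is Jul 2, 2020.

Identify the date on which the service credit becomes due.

The last day of the resolution window: counting 7 business days from Thursday, Jul 2, 2020 (Jul 3, Jul 6, Jul 7, Jul 8, Jul 9, Jul 10, Jul 13, skipping weekends) reaches Monday, Jul 13, 2020.
The last day of the waiting period: 45 calendar days after Jul 13, 2020 is Aug 27, 2020.
The date on which the service credit becomes due: Aug 27, 2020 + 15 days = Sep 11, 2020.

Sep 11, 2020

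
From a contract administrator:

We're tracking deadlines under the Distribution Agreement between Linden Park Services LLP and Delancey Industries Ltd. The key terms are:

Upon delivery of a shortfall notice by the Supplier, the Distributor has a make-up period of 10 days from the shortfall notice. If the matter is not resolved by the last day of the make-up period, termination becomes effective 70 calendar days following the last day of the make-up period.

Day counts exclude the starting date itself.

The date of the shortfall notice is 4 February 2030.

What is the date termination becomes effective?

25 April 2030

The last day of the make-up period: 4 February 2030 + 10 days = 14 February 2030.
The date termination becomes effective: 70 calendar days after 14 February 2030 is 25 April 2030.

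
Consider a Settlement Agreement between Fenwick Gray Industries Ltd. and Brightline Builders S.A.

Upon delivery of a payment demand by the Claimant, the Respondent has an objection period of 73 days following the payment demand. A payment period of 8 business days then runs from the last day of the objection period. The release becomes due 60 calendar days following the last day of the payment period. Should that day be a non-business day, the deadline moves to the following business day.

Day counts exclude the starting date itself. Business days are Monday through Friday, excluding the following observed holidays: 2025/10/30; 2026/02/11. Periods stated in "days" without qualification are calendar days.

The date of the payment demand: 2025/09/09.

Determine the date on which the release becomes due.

Adding 73 calendar days to 2025/09/09 gives 2025/11/21, which is the last day of the objection period.
The last day of the payment period: 8 business days after Friday, 2025/11/21, skipping weekends — Nov 24, Nov 25, Nov 26, Nov 27, Nov 28, Dec 1, Dec 2, Dec 3 — lands on Wednesday, 2025/12/03.
The date on which the release becomes due: 2025/12/03 + 60 days = 2026/02/01. That falls on a Sunday, so it rolls to the next business day, Monday, 2026/02/02.

2026/02/02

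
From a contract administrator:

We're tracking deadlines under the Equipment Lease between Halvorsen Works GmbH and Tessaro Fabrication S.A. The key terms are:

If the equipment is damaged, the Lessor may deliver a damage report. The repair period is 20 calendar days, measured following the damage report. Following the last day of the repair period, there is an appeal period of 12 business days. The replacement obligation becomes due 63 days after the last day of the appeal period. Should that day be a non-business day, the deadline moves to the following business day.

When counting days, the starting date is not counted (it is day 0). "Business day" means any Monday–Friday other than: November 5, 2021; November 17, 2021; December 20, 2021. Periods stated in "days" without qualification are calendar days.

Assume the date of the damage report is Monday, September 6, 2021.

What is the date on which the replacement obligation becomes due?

December 14, 2021

Adding 20 calendar days to September 6, 2021 gives September 26, 2021, which is the last day of the repair period.
The last day of the appeal period: 12 business days after Sunday, September 26, 2021, skipping weekends — Sep 27, Sep 28, Sep 29, Sep 30, …, Oct 8, Oct 11, Oct 12 — lands on Tuesday, October 12, 2021.
Adding 63 calendar days to October 12, 2021 gives December 14, 2021, which is the date on which the replacement obligation becomes due. December 14, 2021 is a Tuesday and is not a listed holiday, so no roll-forward applies.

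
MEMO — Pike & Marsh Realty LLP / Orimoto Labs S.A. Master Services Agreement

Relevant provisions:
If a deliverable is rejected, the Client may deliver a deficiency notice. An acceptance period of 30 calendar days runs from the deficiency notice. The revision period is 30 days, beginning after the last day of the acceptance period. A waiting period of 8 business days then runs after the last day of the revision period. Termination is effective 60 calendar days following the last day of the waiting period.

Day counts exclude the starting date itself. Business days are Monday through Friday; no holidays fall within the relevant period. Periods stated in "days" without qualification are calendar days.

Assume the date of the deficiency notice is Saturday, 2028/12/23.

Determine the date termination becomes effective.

Adding 30 calendar days to 2028/12/23 gives 2029/01/22, which is the last day of the acceptance period.
The last day of the revision period: 2029/01/22 + 30 days = 2029/02/21.
From Wednesday, 2029/02/21, 8 business days (Feb 22, Feb 23, Feb 26, Feb 27, Feb 28, Mar 1, Mar 2, Mar 5, skipping weekends) brings us to Monday, 2029/03/05, which is the last day of the waiting period.
The date termination becomes effective: 60 calendar days after 2029/03/05 is 2029/05/04.

2029/05/04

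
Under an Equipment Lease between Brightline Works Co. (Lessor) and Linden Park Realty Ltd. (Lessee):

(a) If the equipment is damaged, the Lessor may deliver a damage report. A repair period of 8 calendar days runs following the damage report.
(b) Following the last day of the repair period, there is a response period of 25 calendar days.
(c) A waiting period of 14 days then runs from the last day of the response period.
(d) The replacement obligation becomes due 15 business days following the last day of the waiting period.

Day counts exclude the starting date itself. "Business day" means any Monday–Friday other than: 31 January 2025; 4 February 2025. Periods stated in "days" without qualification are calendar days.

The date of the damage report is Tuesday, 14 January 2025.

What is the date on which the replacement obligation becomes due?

21 March 2025

Adding 8 calendar days to 14 January 2025 gives 22 January 2025, which is the last day of the repair period.
The last day of the response period: 22 January 2025 + 25 days = 16 February 2025.
Adding 14 calendar days to 16 February 2025 gives 2 March 2025, which is the last day of the waiting period.
The date on which the replacement obligation becomes due: 15 business days after Sunday, 2 March 2025, skipping weekends — Mar 3, Mar 4, Mar 5, Mar 6, …, Mar 19, Mar 20, Mar 21 — lands on Friday, 21 March 2025.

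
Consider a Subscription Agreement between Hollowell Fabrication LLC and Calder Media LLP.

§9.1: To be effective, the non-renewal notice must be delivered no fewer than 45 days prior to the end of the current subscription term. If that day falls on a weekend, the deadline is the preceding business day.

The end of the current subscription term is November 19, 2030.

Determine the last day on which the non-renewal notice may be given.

November 19, 2030 minus 45 days is October 5, 2030. That is a Saturday, so the deadline moves back to Friday, October 4, 2030.

October 4, 2030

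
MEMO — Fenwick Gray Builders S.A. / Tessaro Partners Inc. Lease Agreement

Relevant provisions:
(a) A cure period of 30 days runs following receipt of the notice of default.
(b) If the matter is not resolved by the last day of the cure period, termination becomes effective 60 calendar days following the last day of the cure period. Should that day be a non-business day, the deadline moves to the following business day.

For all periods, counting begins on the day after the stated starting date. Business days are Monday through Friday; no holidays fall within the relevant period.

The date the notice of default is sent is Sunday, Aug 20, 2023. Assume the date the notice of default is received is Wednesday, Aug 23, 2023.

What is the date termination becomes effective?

Nov 21, 2023

Adding 30 calendar days to Aug 23, 2023 gives Sep 22, 2023, which is the last day of the cure period.
The date termination becomes effective: 60 calendar days after Sep 22, 2023 is Nov 21, 2023. Nov 21, 2023 is a Tuesday, so no roll-forward applies.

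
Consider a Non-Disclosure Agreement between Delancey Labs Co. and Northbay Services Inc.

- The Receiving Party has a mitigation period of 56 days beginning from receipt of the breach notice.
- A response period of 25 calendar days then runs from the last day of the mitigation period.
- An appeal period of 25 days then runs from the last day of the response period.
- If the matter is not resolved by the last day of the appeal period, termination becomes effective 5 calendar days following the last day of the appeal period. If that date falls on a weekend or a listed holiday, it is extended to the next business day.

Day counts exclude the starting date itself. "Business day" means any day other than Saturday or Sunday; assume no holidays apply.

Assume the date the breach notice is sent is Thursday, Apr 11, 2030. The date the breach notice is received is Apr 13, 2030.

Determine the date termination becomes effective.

Adding 56 calendar days to Apr 13, 2030 gives Jun 8, 2030, which is the last day of the mitigation period.
The last day of the response period: Jun 8, 2030 + 25 days = Jul 3, 2030.
The last day of the appeal period: Jul 3, 2030 + 25 days = Jul 28, 2030.
The date termination becomes effective: Jul 28, 2030 + 5 days = Aug 2, 2030. Aug 2, 2030 is a Friday, so no roll-forward applies.

Aug 2, 2030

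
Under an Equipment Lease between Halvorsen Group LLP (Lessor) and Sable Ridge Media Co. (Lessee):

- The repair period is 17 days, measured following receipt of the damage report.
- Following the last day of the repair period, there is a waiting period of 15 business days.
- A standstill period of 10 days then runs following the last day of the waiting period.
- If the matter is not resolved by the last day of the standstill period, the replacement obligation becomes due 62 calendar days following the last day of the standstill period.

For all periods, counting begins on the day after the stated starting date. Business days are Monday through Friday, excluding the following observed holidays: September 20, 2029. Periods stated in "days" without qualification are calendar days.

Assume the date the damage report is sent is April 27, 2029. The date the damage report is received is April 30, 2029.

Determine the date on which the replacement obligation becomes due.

August 18, 2029

The last day of the repair period: April 30, 2029 + 17 days = May 17, 2029.
The last day of the waiting period: counting 15 business days from Thursday, May 17, 2029 (May 18, May 21, May 22, May 23, …, Jun 5, Jun 6, Jun 7, skipping weekends) reaches Thursday, June 7, 2029.
Adding 10 calendar days to June 7, 2029 gives June 17, 2029, which is the last day of the standstill period.
Adding 62 calendar days to June 17, 2029 gives August 18, 2029, which is the date on which the replacement obligation becomes due.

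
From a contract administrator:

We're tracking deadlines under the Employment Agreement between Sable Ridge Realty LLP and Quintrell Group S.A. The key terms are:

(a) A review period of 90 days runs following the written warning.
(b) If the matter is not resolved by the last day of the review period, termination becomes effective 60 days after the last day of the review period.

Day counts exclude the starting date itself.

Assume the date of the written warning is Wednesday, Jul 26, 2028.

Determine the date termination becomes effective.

Dec 23, 2028

Adding 90 calendar days to Jul 26, 2028 gives Oct 24, 2028, which is the last day of the review period.
The date termination becomes effective: 60 calendar days after Oct 24, 2028 is Dec 23, 2028.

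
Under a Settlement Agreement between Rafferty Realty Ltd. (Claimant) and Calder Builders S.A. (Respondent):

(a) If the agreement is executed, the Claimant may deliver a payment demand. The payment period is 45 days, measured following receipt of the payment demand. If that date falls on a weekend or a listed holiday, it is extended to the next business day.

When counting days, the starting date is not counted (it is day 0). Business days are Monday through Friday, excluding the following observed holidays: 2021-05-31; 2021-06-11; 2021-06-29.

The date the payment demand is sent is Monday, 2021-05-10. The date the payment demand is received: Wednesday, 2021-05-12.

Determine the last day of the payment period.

2021-06-28

Adding 45 calendar days to 2021-05-12 gives 2021-06-26, which is the last day of the payment period. That falls on a Saturday, so it rolls to the next business day, Monday, 2021-06-28.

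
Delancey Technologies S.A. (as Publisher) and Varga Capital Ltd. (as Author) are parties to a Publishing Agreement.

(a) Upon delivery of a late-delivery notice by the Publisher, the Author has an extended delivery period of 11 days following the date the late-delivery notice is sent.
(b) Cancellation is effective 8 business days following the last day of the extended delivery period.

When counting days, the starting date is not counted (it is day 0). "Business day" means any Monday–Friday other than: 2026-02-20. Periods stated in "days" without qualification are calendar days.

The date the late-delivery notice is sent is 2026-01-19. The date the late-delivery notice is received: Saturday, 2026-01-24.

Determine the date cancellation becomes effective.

2026-02-11

The last day of the extended delivery period: 2026-01-19 + 11 days = 2026-01-30.
From Friday, 2026-01-30, 8 business days (Feb 2, Feb 3, Feb 4, Feb 5, Feb 6, Feb 9, Feb 10, Feb 11, skipping weekends) brings us to Wednesday, 2026-02-11, which is the date cancellation becomes effective.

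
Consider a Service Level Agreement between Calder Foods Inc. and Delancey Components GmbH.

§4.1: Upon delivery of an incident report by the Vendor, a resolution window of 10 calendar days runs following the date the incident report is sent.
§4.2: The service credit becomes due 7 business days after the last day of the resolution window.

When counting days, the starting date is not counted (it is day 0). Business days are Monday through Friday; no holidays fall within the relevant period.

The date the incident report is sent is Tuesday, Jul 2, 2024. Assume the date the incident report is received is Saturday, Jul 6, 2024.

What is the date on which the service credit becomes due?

The last day of the resolution window: 10 calendar days after Jul 2, 2024 is Jul 12, 2024.
From Friday, Jul 12, 2024, 7 business days (Jul 15, Jul 16, Jul 17, Jul 18, Jul 19, Jul 22, Jul 23, skipping weekends) brings us to Tuesday, Jul 23, 2024, which is the date on which the service credit becomes due.

Jul 23, 2024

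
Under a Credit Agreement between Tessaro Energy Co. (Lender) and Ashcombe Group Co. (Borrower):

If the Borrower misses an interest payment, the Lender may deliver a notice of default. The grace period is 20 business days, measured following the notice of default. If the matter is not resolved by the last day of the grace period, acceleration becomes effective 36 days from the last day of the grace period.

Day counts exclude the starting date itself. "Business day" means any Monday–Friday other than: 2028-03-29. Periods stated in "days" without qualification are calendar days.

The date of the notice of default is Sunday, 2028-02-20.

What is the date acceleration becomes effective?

The last day of the grace period: counting 20 business days from Sunday, 2028-02-20 (Feb 21, Feb 22, Feb 23, Feb 24, …, Mar 15, Mar 16, Mar 17, skipping weekends) reaches Friday, 2028-03-17.
The date acceleration becomes effective: 36 calendar days after 2028-03-17 is 2028-04-22.

2028-04-22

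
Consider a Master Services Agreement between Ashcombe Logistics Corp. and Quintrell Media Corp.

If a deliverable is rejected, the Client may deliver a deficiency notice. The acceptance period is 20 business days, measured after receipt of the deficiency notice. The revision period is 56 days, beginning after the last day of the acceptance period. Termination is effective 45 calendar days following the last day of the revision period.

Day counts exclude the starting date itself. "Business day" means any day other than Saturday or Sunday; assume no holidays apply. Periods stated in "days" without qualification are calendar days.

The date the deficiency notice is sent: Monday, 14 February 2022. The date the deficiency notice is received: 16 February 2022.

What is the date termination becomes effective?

25 June 2022

The last day of the acceptance period: 20 business days after Wednesday, 16 February 2022, skipping weekends — Feb 17, Feb 18, Feb 21, Feb 22, …, Mar 14, Mar 15, Mar 16 — lands on Wednesday, 16 March 2022.
Adding 56 calendar days to 16 March 2022 gives 11 May 2022, which is the last day of the revision period.
The date termination becomes effective: 11 May 2022 + 45 days = 25 June 2022.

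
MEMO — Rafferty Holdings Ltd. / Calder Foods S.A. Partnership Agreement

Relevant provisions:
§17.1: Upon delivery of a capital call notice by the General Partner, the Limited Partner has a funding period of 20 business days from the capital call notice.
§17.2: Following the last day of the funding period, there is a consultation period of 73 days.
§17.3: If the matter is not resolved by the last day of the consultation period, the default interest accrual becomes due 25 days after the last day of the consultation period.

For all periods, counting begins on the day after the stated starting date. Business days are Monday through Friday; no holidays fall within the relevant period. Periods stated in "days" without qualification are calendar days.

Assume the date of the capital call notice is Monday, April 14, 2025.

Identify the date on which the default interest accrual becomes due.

August 18, 2025

From Monday, April 14, 2025, 20 business days (Apr 15, Apr 16, Apr 17, Apr 18, …, May 8, May 9, May 12, skipping weekends) brings us to Monday, May 12, 2025, which is the last day of the funding period.
Adding 73 calendar days to May 12, 2025 gives July 24, 2025, which is the last day of the consultation period.
The date on which the default interest accrual becomes due: 25 calendar days after July 24, 2025 is August 18, 2025.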